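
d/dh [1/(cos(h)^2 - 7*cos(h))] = (2*cos(h) - 7)*sin(h)/((cos(h) - 7)^2*cos(h)^2)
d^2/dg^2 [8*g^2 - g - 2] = 16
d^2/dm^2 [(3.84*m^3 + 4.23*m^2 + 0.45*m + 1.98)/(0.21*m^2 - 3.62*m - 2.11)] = (-4.44089209850063e-16*m^5 + 7.105427357601e-15*m^4 + 110.515782*m^3 + 187.753914*m^2 + 94.741578*m + 84.438486)/(0.009261*m^6 - 0.478926*m^5 + 7.976619*m^4 - 37.813796*m^3 - 80.146029*m^2 - 48.349806*m - 9.393931)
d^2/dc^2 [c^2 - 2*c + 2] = 2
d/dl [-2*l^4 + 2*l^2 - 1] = -8*l^3 + 4*l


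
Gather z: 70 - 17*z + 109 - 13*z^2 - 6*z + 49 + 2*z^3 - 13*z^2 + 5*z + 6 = 2*z^3 - 26*z^2 - 18*z + 234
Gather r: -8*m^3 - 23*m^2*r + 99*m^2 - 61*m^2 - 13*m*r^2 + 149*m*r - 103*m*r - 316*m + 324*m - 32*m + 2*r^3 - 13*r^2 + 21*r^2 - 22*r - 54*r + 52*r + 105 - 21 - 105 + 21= -8*m^3 + 38*m^2 - 24*m + 2*r^3 + r^2*(8 - 13*m) + r*(-23*m^2 + 46*m - 24)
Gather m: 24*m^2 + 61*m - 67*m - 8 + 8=24*m^2 - 6*m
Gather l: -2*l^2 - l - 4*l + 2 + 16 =-2*l^2 - 5*l + 18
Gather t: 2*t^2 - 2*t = 2*t^2 - 2*t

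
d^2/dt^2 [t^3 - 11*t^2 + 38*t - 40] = 6*t - 22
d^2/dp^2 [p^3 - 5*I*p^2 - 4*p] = 6*p - 10*I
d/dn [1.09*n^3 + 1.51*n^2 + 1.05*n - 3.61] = 3.27*n^2 + 3.02*n + 1.05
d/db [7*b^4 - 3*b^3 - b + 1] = 28*b^3 - 9*b^2 - 1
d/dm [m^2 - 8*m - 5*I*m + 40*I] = 2*m - 8 - 5*I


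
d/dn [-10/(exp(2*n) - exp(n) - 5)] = (20*exp(n) - 10)*exp(n)/(-exp(2*n) + exp(n) + 5)^2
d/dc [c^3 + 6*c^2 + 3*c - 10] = 3*c^2 + 12*c + 3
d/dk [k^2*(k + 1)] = k*(3*k + 2)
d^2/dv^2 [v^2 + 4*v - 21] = 2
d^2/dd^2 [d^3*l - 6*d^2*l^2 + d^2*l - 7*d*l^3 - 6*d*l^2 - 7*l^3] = 2*l*(3*d - 6*l + 1)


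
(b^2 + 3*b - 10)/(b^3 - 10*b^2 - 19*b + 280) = (b - 2)/(b^2 - 15*b + 56)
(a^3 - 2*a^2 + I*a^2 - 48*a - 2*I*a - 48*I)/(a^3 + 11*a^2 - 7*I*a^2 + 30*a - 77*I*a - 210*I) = (a^2 + a*(-8 + I) - 8*I)/(a^2 + a*(5 - 7*I) - 35*I)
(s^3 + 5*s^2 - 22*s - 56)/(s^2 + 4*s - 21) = (s^2 - 2*s - 8)/(s - 3)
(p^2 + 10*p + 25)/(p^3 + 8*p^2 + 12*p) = (p^2 + 10*p + 25)/(p*(p^2 + 8*p + 12))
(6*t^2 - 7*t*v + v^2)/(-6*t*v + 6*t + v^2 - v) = (-t + v)/(v - 1)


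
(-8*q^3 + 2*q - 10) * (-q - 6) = 8*q^4 + 48*q^3 - 2*q^2 - 2*q + 60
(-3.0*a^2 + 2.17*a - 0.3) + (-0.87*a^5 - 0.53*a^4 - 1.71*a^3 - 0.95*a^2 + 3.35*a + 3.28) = -0.87*a^5 - 0.53*a^4 - 1.71*a^3 - 3.95*a^2 + 5.52*a + 2.98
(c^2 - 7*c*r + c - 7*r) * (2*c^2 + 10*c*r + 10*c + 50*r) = 2*c^4 - 4*c^3*r + 12*c^3 - 70*c^2*r^2 - 24*c^2*r + 10*c^2 - 420*c*r^2 - 20*c*r - 350*r^2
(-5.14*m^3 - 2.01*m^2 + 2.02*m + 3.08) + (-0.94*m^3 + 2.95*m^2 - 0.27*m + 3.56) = -6.08*m^3 + 0.94*m^2 + 1.75*m + 6.64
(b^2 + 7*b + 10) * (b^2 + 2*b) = b^4 + 9*b^3 + 24*b^2 + 20*b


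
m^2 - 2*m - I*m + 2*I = (m - 2)*(m - I)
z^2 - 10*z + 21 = (z - 7)*(z - 3)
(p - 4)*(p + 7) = p^2 + 3*p - 28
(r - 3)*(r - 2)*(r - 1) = r^3 - 6*r^2 + 11*r - 6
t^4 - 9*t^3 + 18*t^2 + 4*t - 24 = (t - 6)*(t - 2)^2*(t + 1)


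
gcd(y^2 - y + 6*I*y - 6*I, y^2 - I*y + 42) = y + 6*I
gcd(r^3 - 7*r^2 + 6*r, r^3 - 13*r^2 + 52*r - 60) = r - 6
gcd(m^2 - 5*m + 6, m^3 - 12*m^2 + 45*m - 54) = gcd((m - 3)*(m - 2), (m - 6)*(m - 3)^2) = m - 3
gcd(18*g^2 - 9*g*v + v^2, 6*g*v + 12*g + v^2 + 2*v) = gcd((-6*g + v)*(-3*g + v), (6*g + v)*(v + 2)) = 1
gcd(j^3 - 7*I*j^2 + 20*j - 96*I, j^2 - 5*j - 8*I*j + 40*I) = j - 8*I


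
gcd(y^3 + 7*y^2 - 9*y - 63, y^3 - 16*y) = 1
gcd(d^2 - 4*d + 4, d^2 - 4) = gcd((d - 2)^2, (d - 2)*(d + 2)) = d - 2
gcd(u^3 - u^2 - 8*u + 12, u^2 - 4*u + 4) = u^2 - 4*u + 4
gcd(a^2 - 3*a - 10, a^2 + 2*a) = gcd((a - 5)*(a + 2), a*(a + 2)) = a + 2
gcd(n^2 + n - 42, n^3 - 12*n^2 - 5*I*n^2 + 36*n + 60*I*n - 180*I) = n - 6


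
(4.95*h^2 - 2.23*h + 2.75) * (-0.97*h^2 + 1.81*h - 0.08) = -4.8015*h^4 + 11.1226*h^3 - 7.0998*h^2 + 5.1559*h - 0.22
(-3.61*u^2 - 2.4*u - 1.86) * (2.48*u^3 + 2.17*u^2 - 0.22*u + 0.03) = -8.9528*u^5 - 13.7857*u^4 - 9.0266*u^3 - 3.6165*u^2 + 0.3372*u - 0.0558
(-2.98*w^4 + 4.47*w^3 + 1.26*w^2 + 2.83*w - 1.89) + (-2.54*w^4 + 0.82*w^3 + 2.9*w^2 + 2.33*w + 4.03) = -5.52*w^4 + 5.29*w^3 + 4.16*w^2 + 5.16*w + 2.14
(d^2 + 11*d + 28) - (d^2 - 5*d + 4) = 16*d + 24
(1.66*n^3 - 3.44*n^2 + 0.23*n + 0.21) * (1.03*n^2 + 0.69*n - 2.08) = 1.7098*n^5 - 2.3978*n^4 - 5.5895*n^3 + 7.5302*n^2 - 0.3335*n - 0.4368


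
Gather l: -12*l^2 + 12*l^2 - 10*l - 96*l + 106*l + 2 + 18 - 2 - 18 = 0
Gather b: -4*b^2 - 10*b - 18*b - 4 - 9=-4*b^2 - 28*b - 13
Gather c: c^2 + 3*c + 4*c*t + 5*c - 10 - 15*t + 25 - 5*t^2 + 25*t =c^2 + c*(4*t + 8) - 5*t^2 + 10*t + 15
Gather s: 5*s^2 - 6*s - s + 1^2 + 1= 5*s^2 - 7*s + 2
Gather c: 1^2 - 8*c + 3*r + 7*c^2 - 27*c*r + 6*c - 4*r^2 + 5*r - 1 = 7*c^2 + c*(-27*r - 2) - 4*r^2 + 8*r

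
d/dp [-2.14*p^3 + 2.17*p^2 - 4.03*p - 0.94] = -6.42*p^2 + 4.34*p - 4.03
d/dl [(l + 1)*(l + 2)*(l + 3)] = 3*l^2 + 12*l + 11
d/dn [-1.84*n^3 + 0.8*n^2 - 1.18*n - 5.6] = -5.52*n^2 + 1.6*n - 1.18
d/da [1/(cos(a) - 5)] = sin(a)/(cos(a) - 5)^2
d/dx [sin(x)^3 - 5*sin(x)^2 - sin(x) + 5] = (3*sin(x)^2 - 10*sin(x) - 1)*cos(x)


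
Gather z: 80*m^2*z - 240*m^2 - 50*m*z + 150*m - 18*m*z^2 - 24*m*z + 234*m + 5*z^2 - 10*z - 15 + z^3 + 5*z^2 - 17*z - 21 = -240*m^2 + 384*m + z^3 + z^2*(10 - 18*m) + z*(80*m^2 - 74*m - 27) - 36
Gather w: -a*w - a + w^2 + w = -a + w^2 + w*(1 - a)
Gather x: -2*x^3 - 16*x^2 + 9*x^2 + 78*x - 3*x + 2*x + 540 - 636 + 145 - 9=-2*x^3 - 7*x^2 + 77*x + 40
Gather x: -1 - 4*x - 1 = -4*x - 2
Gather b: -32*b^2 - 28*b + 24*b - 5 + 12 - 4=-32*b^2 - 4*b + 3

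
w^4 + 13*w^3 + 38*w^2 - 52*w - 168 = (w - 2)*(w + 2)*(w + 6)*(w + 7)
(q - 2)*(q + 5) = q^2 + 3*q - 10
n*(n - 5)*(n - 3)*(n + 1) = n^4 - 7*n^3 + 7*n^2 + 15*n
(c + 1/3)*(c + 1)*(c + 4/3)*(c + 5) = c^4 + 23*c^3/3 + 139*c^2/9 + 11*c + 20/9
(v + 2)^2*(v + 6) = v^3 + 10*v^2 + 28*v + 24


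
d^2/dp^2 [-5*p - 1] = 0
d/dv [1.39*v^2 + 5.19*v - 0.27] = 2.78*v + 5.19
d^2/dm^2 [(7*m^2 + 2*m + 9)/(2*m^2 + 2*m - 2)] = (-5*m^3 + 48*m^2 + 33*m + 27)/(m^6 + 3*m^5 - 5*m^3 + 3*m - 1)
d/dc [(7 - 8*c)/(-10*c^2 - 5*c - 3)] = (-80*c^2 + 140*c + 59)/(100*c^4 + 100*c^3 + 85*c^2 + 30*c + 9)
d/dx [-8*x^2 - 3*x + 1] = -16*x - 3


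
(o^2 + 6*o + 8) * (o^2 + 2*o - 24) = o^4 + 8*o^3 - 4*o^2 - 128*o - 192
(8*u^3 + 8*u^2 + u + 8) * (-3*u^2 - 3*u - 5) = -24*u^5 - 48*u^4 - 67*u^3 - 67*u^2 - 29*u - 40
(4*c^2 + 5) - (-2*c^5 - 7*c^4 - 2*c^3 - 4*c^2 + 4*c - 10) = 2*c^5 + 7*c^4 + 2*c^3 + 8*c^2 - 4*c + 15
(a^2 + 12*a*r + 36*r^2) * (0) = 0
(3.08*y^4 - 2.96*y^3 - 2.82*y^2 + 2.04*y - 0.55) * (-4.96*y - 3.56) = -15.2768*y^5 + 3.7168*y^4 + 24.5248*y^3 - 0.0792000000000002*y^2 - 4.5344*y + 1.958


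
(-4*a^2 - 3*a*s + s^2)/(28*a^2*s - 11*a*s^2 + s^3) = (a + s)/(s*(-7*a + s))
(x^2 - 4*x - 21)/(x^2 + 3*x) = (x - 7)/x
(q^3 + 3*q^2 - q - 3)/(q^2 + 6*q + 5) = (q^2 + 2*q - 3)/(q + 5)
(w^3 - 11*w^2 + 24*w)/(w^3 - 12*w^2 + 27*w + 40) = w*(w - 3)/(w^2 - 4*w - 5)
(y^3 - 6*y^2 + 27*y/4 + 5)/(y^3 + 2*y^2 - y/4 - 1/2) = (2*y^2 - 13*y + 20)/(2*y^2 + 3*y - 2)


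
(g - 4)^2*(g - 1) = g^3 - 9*g^2 + 24*g - 16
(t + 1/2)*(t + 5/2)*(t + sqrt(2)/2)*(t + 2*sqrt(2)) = t^4 + 3*t^3 + 5*sqrt(2)*t^3/2 + 13*t^2/4 + 15*sqrt(2)*t^2/2 + 25*sqrt(2)*t/8 + 6*t + 5/2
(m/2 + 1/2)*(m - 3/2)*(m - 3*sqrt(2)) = m^3/2 - 3*sqrt(2)*m^2/2 - m^2/4 - 3*m/4 + 3*sqrt(2)*m/4 + 9*sqrt(2)/4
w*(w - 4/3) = w^2 - 4*w/3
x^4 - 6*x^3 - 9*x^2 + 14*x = x*(x - 7)*(x - 1)*(x + 2)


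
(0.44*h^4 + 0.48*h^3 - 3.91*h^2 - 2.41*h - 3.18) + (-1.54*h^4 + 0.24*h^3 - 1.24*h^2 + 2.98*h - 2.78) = -1.1*h^4 + 0.72*h^3 - 5.15*h^2 + 0.57*h - 5.96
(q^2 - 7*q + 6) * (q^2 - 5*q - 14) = q^4 - 12*q^3 + 27*q^2 + 68*q - 84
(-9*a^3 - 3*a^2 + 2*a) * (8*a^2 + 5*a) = -72*a^5 - 69*a^4 + a^3 + 10*a^2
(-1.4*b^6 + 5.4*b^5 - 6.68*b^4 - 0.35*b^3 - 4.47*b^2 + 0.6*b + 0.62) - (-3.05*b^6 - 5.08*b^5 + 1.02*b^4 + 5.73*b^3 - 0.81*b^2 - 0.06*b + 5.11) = 1.65*b^6 + 10.48*b^5 - 7.7*b^4 - 6.08*b^3 - 3.66*b^2 + 0.66*b - 4.49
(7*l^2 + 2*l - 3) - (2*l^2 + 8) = 5*l^2 + 2*l - 11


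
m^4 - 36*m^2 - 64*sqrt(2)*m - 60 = (m - 5*sqrt(2))*(m + sqrt(2))^2*(m + 3*sqrt(2))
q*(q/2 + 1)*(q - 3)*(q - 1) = q^4/2 - q^3 - 5*q^2/2 + 3*q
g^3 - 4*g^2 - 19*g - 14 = (g - 7)*(g + 1)*(g + 2)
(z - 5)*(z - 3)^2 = z^3 - 11*z^2 + 39*z - 45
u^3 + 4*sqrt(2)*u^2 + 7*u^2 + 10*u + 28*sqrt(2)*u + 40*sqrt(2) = (u + 2)*(u + 5)*(u + 4*sqrt(2))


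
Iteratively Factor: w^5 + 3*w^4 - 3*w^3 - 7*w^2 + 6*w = (w - 1)*(w^4 + 4*w^3 + w^2 - 6*w) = (w - 1)^2*(w^3 + 5*w^2 + 6*w) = (w - 1)^2*(w + 3)*(w^2 + 2*w) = (w - 1)^2*(w + 2)*(w + 3)*(w)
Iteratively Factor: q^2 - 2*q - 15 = (q + 3)*(q - 5)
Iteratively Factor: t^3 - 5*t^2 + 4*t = (t - 1)*(t^2 - 4*t) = (t - 4)*(t - 1)*(t)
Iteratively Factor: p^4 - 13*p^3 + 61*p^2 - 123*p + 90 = (p - 3)*(p^3 - 10*p^2 + 31*p - 30) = (p - 3)^2*(p^2 - 7*p + 10) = (p - 5)*(p - 3)^2*(p - 2)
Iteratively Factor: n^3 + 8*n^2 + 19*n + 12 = (n + 1)*(n^2 + 7*n + 12) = (n + 1)*(n + 3)*(n + 4)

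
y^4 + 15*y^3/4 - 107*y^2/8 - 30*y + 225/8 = (y - 3)*(y - 3/4)*(y + 5/2)*(y + 5)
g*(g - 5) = g^2 - 5*g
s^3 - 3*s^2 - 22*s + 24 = (s - 6)*(s - 1)*(s + 4)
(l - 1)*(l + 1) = l^2 - 1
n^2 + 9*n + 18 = (n + 3)*(n + 6)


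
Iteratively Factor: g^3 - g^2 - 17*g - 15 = (g + 3)*(g^2 - 4*g - 5) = (g + 1)*(g + 3)*(g - 5)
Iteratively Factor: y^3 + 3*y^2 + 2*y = (y + 1)*(y^2 + 2*y) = (y + 1)*(y + 2)*(y)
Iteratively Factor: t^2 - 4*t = (t - 4)*(t)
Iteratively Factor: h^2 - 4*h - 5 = (h - 5)*(h + 1)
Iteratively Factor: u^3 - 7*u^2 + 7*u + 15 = (u + 1)*(u^2 - 8*u + 15) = (u - 5)*(u + 1)*(u - 3)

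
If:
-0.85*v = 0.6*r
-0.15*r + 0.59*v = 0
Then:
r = 0.00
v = 0.00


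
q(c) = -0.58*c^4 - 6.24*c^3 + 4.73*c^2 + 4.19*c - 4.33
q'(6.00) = -1114.09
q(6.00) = -1908.43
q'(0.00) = 4.19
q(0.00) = -4.33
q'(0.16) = 5.21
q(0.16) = -3.56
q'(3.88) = -376.44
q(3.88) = -412.80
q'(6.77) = -1509.63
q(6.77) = -2913.76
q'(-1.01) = -22.07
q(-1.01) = 2.09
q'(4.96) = -692.53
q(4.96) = -979.65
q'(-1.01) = -22.07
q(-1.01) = 2.09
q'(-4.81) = -216.24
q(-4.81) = 468.90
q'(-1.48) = -43.29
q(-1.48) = 17.28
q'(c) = -2.32*c^3 - 18.72*c^2 + 9.46*c + 4.19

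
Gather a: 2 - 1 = 1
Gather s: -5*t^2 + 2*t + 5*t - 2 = -5*t^2 + 7*t - 2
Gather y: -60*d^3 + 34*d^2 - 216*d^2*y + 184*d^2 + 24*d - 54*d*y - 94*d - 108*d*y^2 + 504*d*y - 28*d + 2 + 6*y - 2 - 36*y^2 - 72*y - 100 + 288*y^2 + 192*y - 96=-60*d^3 + 218*d^2 - 98*d + y^2*(252 - 108*d) + y*(-216*d^2 + 450*d + 126) - 196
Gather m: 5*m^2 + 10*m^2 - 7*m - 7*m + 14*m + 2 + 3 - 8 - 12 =15*m^2 - 15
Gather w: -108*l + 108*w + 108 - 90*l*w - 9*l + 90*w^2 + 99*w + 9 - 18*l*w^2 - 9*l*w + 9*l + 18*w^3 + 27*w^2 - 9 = -108*l + 18*w^3 + w^2*(117 - 18*l) + w*(207 - 99*l) + 108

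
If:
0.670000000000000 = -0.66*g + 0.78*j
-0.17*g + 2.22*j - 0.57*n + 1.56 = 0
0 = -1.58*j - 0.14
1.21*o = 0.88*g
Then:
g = -1.12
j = -0.09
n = 2.73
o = -0.81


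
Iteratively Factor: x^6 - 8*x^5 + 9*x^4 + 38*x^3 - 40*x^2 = (x - 4)*(x^5 - 4*x^4 - 7*x^3 + 10*x^2) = (x - 4)*(x + 2)*(x^4 - 6*x^3 + 5*x^2) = (x - 5)*(x - 4)*(x + 2)*(x^3 - x^2) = x*(x - 5)*(x - 4)*(x + 2)*(x^2 - x) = x^2*(x - 5)*(x - 4)*(x + 2)*(x - 1)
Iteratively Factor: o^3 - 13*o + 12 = (o + 4)*(o^2 - 4*o + 3) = (o - 3)*(o + 4)*(o - 1)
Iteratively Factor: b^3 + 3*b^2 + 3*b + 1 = (b + 1)*(b^2 + 2*b + 1) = (b + 1)^2*(b + 1)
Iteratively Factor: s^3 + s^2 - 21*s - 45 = (s + 3)*(s^2 - 2*s - 15) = (s + 3)^2*(s - 5)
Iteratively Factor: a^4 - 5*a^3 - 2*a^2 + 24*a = (a - 3)*(a^3 - 2*a^2 - 8*a) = a*(a - 3)*(a^2 - 2*a - 8) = a*(a - 3)*(a + 2)*(a - 4)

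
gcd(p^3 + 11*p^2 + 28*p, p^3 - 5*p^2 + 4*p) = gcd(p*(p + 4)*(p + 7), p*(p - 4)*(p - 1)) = p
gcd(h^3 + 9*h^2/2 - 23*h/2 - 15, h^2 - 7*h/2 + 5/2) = h - 5/2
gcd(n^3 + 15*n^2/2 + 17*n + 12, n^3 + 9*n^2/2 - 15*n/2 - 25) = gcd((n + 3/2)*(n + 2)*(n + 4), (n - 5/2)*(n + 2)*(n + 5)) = n + 2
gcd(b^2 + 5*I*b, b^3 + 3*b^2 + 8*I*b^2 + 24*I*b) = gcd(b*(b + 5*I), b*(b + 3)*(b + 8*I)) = b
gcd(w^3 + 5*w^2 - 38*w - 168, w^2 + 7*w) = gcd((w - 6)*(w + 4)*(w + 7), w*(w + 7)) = w + 7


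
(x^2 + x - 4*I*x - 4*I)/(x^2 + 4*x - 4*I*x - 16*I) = (x + 1)/(x + 4)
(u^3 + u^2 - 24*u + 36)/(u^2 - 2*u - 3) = (u^2 + 4*u - 12)/(u + 1)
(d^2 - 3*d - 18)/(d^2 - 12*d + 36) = (d + 3)/(d - 6)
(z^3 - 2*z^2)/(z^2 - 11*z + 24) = z^2*(z - 2)/(z^2 - 11*z + 24)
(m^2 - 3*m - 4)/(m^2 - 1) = (m - 4)/(m - 1)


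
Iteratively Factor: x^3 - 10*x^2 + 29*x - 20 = (x - 4)*(x^2 - 6*x + 5) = (x - 4)*(x - 1)*(x - 5)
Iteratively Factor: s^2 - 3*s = (s)*(s - 3)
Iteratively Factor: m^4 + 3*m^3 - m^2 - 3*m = (m + 1)*(m^3 + 2*m^2 - 3*m) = m*(m + 1)*(m^2 + 2*m - 3) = m*(m - 1)*(m + 1)*(m + 3)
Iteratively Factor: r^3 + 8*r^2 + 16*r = (r + 4)*(r^2 + 4*r) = r*(r + 4)*(r + 4)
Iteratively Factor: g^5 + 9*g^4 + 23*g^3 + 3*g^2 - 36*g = (g)*(g^4 + 9*g^3 + 23*g^2 + 3*g - 36) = g*(g + 3)*(g^3 + 6*g^2 + 5*g - 12) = g*(g + 3)*(g + 4)*(g^2 + 2*g - 3) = g*(g - 1)*(g + 3)*(g + 4)*(g + 3)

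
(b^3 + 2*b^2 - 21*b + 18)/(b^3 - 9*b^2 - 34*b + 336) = (b^2 - 4*b + 3)/(b^2 - 15*b + 56)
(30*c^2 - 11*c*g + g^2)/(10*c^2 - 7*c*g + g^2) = (6*c - g)/(2*c - g)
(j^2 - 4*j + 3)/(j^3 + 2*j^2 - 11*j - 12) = (j - 1)/(j^2 + 5*j + 4)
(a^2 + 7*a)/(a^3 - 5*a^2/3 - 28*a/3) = 3*(a + 7)/(3*a^2 - 5*a - 28)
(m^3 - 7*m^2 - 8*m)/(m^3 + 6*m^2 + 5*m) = (m - 8)/(m + 5)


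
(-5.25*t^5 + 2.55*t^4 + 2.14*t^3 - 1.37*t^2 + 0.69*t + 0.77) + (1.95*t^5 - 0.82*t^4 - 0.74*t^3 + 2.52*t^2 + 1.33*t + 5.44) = -3.3*t^5 + 1.73*t^4 + 1.4*t^3 + 1.15*t^2 + 2.02*t + 6.21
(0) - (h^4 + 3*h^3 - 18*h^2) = -h^4 - 3*h^3 + 18*h^2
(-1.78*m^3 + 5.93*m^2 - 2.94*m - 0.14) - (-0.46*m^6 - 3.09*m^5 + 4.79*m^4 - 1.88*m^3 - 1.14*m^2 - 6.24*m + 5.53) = 0.46*m^6 + 3.09*m^5 - 4.79*m^4 + 0.0999999999999999*m^3 + 7.07*m^2 + 3.3*m - 5.67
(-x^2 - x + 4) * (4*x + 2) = -4*x^3 - 6*x^2 + 14*x + 8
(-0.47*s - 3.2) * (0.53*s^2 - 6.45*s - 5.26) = -0.2491*s^3 + 1.3355*s^2 + 23.1122*s + 16.832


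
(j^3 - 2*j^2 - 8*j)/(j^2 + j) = (j^2 - 2*j - 8)/(j + 1)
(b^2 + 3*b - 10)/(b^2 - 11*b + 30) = (b^2 + 3*b - 10)/(b^2 - 11*b + 30)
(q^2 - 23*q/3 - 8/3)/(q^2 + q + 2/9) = 3*(q - 8)/(3*q + 2)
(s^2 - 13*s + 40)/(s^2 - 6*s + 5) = (s - 8)/(s - 1)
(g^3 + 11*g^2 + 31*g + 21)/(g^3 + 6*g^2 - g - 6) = (g^2 + 10*g + 21)/(g^2 + 5*g - 6)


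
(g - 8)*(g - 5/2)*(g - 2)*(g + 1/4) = g^4 - 49*g^3/4 + 303*g^2/8 - 119*g/4 - 10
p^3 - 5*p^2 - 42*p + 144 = (p - 8)*(p - 3)*(p + 6)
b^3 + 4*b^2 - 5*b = b*(b - 1)*(b + 5)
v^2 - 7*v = v*(v - 7)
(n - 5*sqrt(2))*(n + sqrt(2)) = n^2 - 4*sqrt(2)*n - 10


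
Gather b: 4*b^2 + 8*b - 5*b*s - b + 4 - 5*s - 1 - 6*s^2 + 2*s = 4*b^2 + b*(7 - 5*s) - 6*s^2 - 3*s + 3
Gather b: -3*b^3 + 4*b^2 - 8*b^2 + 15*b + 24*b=-3*b^3 - 4*b^2 + 39*b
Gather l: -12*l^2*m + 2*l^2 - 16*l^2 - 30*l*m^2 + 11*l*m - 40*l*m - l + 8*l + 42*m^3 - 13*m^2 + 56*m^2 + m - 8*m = l^2*(-12*m - 14) + l*(-30*m^2 - 29*m + 7) + 42*m^3 + 43*m^2 - 7*m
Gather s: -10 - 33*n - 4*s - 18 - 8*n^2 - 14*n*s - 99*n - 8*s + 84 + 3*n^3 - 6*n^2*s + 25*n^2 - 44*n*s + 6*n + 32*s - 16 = 3*n^3 + 17*n^2 - 126*n + s*(-6*n^2 - 58*n + 20) + 40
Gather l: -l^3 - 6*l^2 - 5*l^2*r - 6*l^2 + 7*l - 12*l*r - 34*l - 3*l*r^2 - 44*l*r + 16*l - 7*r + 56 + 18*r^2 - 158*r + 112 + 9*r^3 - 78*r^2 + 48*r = -l^3 + l^2*(-5*r - 12) + l*(-3*r^2 - 56*r - 11) + 9*r^3 - 60*r^2 - 117*r + 168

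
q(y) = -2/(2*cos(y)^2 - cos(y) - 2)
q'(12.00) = 1.26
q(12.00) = 1.41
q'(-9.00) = -11.72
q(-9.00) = -3.50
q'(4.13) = -7.49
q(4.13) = 2.37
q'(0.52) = -1.32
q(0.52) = 1.47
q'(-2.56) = -88.64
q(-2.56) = -8.62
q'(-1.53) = -0.40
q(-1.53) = 0.98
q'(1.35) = 0.05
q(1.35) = 0.94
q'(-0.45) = 1.38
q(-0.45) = 1.56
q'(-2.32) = -35.63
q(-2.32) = 5.11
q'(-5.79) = -1.35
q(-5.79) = 1.50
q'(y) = -2*(4*sin(y)*cos(y) - sin(y))/(2*cos(y)^2 - cos(y) - 2)^2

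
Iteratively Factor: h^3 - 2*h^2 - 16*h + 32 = (h + 4)*(h^2 - 6*h + 8) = (h - 2)*(h + 4)*(h - 4)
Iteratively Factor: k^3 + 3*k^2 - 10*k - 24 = (k - 3)*(k^2 + 6*k + 8) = (k - 3)*(k + 2)*(k + 4)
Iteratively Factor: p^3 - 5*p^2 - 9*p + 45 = (p - 3)*(p^2 - 2*p - 15) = (p - 3)*(p + 3)*(p - 5)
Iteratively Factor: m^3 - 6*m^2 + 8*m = (m - 2)*(m^2 - 4*m) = m*(m - 2)*(m - 4)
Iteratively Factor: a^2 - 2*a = (a)*(a - 2)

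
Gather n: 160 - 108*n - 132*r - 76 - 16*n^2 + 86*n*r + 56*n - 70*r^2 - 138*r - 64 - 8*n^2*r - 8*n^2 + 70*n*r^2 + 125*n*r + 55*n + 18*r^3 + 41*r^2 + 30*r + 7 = n^2*(-8*r - 24) + n*(70*r^2 + 211*r + 3) + 18*r^3 - 29*r^2 - 240*r + 27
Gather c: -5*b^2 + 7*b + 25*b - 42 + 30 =-5*b^2 + 32*b - 12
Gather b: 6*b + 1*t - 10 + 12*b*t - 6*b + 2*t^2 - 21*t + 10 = 12*b*t + 2*t^2 - 20*t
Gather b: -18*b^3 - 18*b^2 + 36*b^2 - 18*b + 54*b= -18*b^3 + 18*b^2 + 36*b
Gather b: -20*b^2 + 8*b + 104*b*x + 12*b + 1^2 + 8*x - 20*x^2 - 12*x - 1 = -20*b^2 + b*(104*x + 20) - 20*x^2 - 4*x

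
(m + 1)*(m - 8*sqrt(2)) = m^2 - 8*sqrt(2)*m + m - 8*sqrt(2)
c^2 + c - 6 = (c - 2)*(c + 3)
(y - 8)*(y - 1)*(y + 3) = y^3 - 6*y^2 - 19*y + 24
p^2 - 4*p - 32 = (p - 8)*(p + 4)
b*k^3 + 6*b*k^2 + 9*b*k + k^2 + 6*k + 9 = (k + 3)^2*(b*k + 1)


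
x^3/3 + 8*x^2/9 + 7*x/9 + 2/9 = (x/3 + 1/3)*(x + 2/3)*(x + 1)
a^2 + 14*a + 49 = (a + 7)^2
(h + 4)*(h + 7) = h^2 + 11*h + 28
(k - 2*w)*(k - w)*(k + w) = k^3 - 2*k^2*w - k*w^2 + 2*w^3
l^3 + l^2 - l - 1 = (l - 1)*(l + 1)^2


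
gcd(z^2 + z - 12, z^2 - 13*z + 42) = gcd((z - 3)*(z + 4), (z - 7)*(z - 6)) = 1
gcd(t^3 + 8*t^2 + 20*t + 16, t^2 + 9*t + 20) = t + 4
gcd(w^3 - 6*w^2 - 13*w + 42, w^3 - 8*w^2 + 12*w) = w - 2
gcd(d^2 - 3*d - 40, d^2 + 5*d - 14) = 1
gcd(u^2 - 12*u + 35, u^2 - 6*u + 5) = u - 5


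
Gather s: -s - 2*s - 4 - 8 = -3*s - 12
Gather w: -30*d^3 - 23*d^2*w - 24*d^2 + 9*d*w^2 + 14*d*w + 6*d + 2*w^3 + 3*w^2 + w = -30*d^3 - 24*d^2 + 6*d + 2*w^3 + w^2*(9*d + 3) + w*(-23*d^2 + 14*d + 1)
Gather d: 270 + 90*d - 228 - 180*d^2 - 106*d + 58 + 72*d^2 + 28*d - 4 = -108*d^2 + 12*d + 96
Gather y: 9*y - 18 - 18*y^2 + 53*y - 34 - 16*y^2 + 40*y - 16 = -34*y^2 + 102*y - 68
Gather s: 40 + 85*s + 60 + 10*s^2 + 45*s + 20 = 10*s^2 + 130*s + 120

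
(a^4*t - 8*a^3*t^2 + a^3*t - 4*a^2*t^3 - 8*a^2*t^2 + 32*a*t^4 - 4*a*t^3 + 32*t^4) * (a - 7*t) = a^5*t - 15*a^4*t^2 + a^4*t + 52*a^3*t^3 - 15*a^3*t^2 + 60*a^2*t^4 + 52*a^2*t^3 - 224*a*t^5 + 60*a*t^4 - 224*t^5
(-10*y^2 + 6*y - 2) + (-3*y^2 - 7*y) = -13*y^2 - y - 2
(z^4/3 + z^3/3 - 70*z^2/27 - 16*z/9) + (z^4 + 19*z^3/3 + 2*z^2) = 4*z^4/3 + 20*z^3/3 - 16*z^2/27 - 16*z/9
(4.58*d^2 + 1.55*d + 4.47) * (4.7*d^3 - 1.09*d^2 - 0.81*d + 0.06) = 21.526*d^5 + 2.2928*d^4 + 15.6097*d^3 - 5.853*d^2 - 3.5277*d + 0.2682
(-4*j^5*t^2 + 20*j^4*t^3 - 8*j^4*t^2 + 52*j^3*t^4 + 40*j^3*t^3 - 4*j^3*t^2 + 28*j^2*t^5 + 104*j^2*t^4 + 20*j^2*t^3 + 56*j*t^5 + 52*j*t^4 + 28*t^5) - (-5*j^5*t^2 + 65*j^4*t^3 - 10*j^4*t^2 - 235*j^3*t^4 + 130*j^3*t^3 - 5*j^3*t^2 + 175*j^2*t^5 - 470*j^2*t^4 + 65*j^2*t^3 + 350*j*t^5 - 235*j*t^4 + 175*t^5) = j^5*t^2 - 45*j^4*t^3 + 2*j^4*t^2 + 287*j^3*t^4 - 90*j^3*t^3 + j^3*t^2 - 147*j^2*t^5 + 574*j^2*t^4 - 45*j^2*t^3 - 294*j*t^5 + 287*j*t^4 - 147*t^5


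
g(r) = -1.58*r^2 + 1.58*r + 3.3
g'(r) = 1.58 - 3.16*r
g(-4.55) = -36.60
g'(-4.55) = 15.96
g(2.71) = -4.02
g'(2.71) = -6.98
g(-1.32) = -1.54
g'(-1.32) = 5.75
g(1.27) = 2.76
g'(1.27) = -2.43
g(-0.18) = 2.96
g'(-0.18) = 2.15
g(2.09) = -0.30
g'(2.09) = -5.02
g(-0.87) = 0.73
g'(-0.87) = 4.33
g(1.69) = 1.46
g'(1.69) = -3.76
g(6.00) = -44.10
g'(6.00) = -17.38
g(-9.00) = -138.90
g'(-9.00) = 30.02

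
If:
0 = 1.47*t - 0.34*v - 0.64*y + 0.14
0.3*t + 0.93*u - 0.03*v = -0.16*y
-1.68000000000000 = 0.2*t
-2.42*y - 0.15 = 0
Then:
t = -8.40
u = 1.57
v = -35.79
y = -0.06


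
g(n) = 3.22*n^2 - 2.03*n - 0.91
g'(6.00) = 36.61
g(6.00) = 102.83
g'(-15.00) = -98.63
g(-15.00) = 754.04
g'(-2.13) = -15.75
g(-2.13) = 18.02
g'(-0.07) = -2.48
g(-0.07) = -0.75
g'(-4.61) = -31.72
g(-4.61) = 76.88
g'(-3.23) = -22.83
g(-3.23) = 39.24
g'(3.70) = 21.80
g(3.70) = 35.66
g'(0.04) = -1.77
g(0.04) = -0.99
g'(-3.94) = -27.40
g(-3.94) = 57.07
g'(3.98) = 23.60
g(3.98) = 42.02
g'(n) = 6.44*n - 2.03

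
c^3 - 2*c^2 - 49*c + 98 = (c - 7)*(c - 2)*(c + 7)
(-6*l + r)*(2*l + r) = -12*l^2 - 4*l*r + r^2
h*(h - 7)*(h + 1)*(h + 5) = h^4 - h^3 - 37*h^2 - 35*h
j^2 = j^2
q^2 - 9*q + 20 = (q - 5)*(q - 4)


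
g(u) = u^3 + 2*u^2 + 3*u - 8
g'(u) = 3*u^2 + 4*u + 3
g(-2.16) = -15.23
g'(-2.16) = 8.36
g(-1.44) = -11.16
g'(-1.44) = 3.46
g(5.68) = 256.82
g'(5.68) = 122.51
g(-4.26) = -61.79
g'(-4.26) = 40.40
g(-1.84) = -12.98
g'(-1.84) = 5.80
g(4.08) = 105.45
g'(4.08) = 69.26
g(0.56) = -5.52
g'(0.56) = 6.18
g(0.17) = -7.43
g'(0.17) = 3.77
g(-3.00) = -26.00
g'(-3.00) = 18.00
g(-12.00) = -1484.00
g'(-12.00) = 387.00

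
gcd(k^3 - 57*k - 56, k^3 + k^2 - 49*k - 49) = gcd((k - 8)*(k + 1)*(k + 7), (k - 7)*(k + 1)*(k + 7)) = k^2 + 8*k + 7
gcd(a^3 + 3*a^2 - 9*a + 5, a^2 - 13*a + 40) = 1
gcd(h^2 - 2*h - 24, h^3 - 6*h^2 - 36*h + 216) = h - 6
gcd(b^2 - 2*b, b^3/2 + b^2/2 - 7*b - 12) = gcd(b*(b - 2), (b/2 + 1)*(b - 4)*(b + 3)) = 1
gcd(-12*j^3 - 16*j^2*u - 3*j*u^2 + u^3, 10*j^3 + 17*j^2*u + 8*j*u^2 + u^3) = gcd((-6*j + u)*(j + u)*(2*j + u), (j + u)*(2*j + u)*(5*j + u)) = 2*j^2 + 3*j*u + u^2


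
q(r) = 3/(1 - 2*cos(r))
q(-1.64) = 2.64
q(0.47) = -3.83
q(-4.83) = 3.92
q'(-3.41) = -0.19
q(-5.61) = -5.32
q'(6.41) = -0.78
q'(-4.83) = -10.17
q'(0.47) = -4.43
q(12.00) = -4.36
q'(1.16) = -135.72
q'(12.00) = 6.81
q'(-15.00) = 0.61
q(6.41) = -3.05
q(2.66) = 1.08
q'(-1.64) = 4.62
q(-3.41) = 1.02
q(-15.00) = 1.19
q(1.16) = 14.90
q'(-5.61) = -11.77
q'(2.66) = -0.36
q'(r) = -6*sin(r)/(1 - 2*cos(r))^2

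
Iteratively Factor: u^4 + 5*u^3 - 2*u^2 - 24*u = (u + 3)*(u^3 + 2*u^2 - 8*u) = (u + 3)*(u + 4)*(u^2 - 2*u) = u*(u + 3)*(u + 4)*(u - 2)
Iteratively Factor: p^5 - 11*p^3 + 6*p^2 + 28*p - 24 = (p - 1)*(p^4 + p^3 - 10*p^2 - 4*p + 24) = (p - 2)*(p - 1)*(p^3 + 3*p^2 - 4*p - 12) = (p - 2)*(p - 1)*(p + 3)*(p^2 - 4) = (p - 2)*(p - 1)*(p + 2)*(p + 3)*(p - 2)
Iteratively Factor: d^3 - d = (d + 1)*(d^2 - d) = d*(d + 1)*(d - 1)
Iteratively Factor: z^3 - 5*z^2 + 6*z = (z)*(z^2 - 5*z + 6) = z*(z - 3)*(z - 2)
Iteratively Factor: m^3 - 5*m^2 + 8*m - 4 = (m - 2)*(m^2 - 3*m + 2) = (m - 2)*(m - 1)*(m - 2)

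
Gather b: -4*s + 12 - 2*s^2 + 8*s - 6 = -2*s^2 + 4*s + 6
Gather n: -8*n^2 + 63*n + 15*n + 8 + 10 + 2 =-8*n^2 + 78*n + 20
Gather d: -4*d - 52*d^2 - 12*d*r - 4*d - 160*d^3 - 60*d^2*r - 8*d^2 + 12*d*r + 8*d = -160*d^3 + d^2*(-60*r - 60)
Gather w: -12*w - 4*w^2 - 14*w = -4*w^2 - 26*w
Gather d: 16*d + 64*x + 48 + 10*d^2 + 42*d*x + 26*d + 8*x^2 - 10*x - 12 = 10*d^2 + d*(42*x + 42) + 8*x^2 + 54*x + 36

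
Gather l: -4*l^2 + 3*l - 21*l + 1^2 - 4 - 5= -4*l^2 - 18*l - 8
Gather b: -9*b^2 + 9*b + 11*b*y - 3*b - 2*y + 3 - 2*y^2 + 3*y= -9*b^2 + b*(11*y + 6) - 2*y^2 + y + 3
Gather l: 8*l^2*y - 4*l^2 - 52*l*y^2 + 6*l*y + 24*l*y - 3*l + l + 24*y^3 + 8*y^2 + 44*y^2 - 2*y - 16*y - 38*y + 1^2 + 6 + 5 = l^2*(8*y - 4) + l*(-52*y^2 + 30*y - 2) + 24*y^3 + 52*y^2 - 56*y + 12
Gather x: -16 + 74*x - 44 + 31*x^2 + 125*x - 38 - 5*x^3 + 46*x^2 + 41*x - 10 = -5*x^3 + 77*x^2 + 240*x - 108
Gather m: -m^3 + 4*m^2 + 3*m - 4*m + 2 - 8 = -m^3 + 4*m^2 - m - 6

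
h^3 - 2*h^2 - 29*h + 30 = (h - 6)*(h - 1)*(h + 5)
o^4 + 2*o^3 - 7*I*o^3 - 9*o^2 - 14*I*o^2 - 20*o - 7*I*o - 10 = (o + 1)^2*(o - 5*I)*(o - 2*I)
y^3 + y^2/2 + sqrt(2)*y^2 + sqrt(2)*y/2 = y*(y + 1/2)*(y + sqrt(2))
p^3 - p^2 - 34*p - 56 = (p - 7)*(p + 2)*(p + 4)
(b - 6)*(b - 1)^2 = b^3 - 8*b^2 + 13*b - 6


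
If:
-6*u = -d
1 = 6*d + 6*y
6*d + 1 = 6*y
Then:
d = 0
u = 0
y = 1/6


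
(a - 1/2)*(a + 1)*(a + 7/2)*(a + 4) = a^4 + 8*a^3 + 69*a^2/4 + 13*a/4 - 7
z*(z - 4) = z^2 - 4*z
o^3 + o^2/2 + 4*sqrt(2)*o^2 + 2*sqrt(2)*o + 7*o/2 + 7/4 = (o + 1/2)*(o + sqrt(2)/2)*(o + 7*sqrt(2)/2)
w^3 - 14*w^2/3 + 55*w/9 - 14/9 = (w - 7/3)*(w - 2)*(w - 1/3)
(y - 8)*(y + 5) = y^2 - 3*y - 40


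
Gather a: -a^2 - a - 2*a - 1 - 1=-a^2 - 3*a - 2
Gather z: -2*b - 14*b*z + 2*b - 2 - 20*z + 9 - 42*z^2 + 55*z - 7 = -42*z^2 + z*(35 - 14*b)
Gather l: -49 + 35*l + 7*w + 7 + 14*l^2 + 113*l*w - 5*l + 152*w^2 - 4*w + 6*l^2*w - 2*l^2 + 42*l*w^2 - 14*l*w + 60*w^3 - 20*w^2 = l^2*(6*w + 12) + l*(42*w^2 + 99*w + 30) + 60*w^3 + 132*w^2 + 3*w - 42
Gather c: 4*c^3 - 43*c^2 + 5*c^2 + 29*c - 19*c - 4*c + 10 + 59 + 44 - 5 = 4*c^3 - 38*c^2 + 6*c + 108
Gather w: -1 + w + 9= w + 8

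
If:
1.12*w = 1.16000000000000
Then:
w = 1.04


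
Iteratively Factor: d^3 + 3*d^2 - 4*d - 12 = (d - 2)*(d^2 + 5*d + 6) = (d - 2)*(d + 2)*(d + 3)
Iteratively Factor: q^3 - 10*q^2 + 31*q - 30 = (q - 3)*(q^2 - 7*q + 10) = (q - 3)*(q - 2)*(q - 5)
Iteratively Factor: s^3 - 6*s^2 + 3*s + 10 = (s + 1)*(s^2 - 7*s + 10) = (s - 5)*(s + 1)*(s - 2)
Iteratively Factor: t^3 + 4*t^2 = (t + 4)*(t^2) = t*(t + 4)*(t)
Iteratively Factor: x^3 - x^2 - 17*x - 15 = (x + 1)*(x^2 - 2*x - 15) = (x - 5)*(x + 1)*(x + 3)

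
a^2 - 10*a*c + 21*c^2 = (a - 7*c)*(a - 3*c)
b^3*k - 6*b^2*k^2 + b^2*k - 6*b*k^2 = b*(b - 6*k)*(b*k + k)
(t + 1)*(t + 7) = t^2 + 8*t + 7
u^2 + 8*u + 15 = (u + 3)*(u + 5)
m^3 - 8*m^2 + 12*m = m*(m - 6)*(m - 2)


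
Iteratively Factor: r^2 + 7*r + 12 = (r + 3)*(r + 4)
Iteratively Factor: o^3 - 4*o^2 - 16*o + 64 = (o - 4)*(o^2 - 16) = (o - 4)^2*(o + 4)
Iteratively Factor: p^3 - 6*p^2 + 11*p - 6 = (p - 1)*(p^2 - 5*p + 6) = (p - 2)*(p - 1)*(p - 3)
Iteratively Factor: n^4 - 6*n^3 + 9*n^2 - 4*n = (n)*(n^3 - 6*n^2 + 9*n - 4) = n*(n - 1)*(n^2 - 5*n + 4) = n*(n - 4)*(n - 1)*(n - 1)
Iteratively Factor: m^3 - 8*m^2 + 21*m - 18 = (m - 3)*(m^2 - 5*m + 6) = (m - 3)*(m - 2)*(m - 3)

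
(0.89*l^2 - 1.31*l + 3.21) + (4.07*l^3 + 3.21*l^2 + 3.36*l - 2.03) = 4.07*l^3 + 4.1*l^2 + 2.05*l + 1.18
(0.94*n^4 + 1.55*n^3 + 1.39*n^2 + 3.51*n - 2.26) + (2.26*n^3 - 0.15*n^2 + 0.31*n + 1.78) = 0.94*n^4 + 3.81*n^3 + 1.24*n^2 + 3.82*n - 0.48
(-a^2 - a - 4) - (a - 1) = -a^2 - 2*a - 3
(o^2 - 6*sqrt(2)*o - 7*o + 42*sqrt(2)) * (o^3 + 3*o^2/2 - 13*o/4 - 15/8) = o^5 - 6*sqrt(2)*o^4 - 11*o^4/2 - 55*o^3/4 + 33*sqrt(2)*o^3 + 167*o^2/8 + 165*sqrt(2)*o^2/2 - 501*sqrt(2)*o/4 + 105*o/8 - 315*sqrt(2)/4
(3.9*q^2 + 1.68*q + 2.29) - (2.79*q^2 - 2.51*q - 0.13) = 1.11*q^2 + 4.19*q + 2.42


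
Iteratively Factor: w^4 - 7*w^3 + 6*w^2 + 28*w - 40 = (w - 2)*(w^3 - 5*w^2 - 4*w + 20) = (w - 5)*(w - 2)*(w^2 - 4) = (w - 5)*(w - 2)^2*(w + 2)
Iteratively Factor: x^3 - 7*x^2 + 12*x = (x)*(x^2 - 7*x + 12) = x*(x - 3)*(x - 4)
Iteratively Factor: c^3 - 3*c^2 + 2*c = (c)*(c^2 - 3*c + 2) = c*(c - 2)*(c - 1)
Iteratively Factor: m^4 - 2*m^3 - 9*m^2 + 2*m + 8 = (m + 1)*(m^3 - 3*m^2 - 6*m + 8) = (m + 1)*(m + 2)*(m^2 - 5*m + 4) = (m - 1)*(m + 1)*(m + 2)*(m - 4)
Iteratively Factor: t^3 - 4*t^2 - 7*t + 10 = (t - 1)*(t^2 - 3*t - 10) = (t - 5)*(t - 1)*(t + 2)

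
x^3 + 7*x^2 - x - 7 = (x - 1)*(x + 1)*(x + 7)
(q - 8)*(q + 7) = q^2 - q - 56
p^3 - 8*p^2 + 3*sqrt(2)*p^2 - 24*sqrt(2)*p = p*(p - 8)*(p + 3*sqrt(2))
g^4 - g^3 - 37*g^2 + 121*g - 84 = (g - 4)*(g - 3)*(g - 1)*(g + 7)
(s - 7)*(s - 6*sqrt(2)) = s^2 - 6*sqrt(2)*s - 7*s + 42*sqrt(2)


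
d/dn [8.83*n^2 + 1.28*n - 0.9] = 17.66*n + 1.28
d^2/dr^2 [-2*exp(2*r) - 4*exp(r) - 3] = (-8*exp(r) - 4)*exp(r)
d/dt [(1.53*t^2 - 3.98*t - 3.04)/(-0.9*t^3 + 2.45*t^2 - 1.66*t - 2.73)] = (1.377*t^4 - 7.164*t^3 - 0.996799999999999*t^2 + 6.5422*t + 5.819)/(0.81*t^6 - 4.41*t^5 + 8.9905*t^4 - 3.22*t^3 - 10.6214*t^2 + 9.0636*t + 7.4529)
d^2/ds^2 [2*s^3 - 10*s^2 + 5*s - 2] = 12*s - 20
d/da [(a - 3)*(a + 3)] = 2*a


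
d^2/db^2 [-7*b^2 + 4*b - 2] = -14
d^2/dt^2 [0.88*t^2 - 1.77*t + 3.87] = 1.76000000000000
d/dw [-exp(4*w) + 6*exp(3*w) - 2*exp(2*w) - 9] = (-4*exp(2*w) + 18*exp(w) - 4)*exp(2*w)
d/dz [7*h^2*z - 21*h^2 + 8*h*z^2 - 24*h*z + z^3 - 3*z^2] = 7*h^2 + 16*h*z - 24*h + 3*z^2 - 6*z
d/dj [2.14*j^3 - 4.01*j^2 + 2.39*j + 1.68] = 6.42*j^2 - 8.02*j + 2.39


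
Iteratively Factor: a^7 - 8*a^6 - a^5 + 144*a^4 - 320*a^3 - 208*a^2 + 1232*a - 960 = (a + 2)*(a^6 - 10*a^5 + 19*a^4 + 106*a^3 - 532*a^2 + 856*a - 480) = (a - 3)*(a + 2)*(a^5 - 7*a^4 - 2*a^3 + 100*a^2 - 232*a + 160) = (a - 3)*(a - 2)*(a + 2)*(a^4 - 5*a^3 - 12*a^2 + 76*a - 80) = (a - 3)*(a - 2)^2*(a + 2)*(a^3 - 3*a^2 - 18*a + 40) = (a - 3)*(a - 2)^2*(a + 2)*(a + 4)*(a^2 - 7*a + 10) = (a - 5)*(a - 3)*(a - 2)^2*(a + 2)*(a + 4)*(a - 2)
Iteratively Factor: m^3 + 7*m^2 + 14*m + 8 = (m + 1)*(m^2 + 6*m + 8) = (m + 1)*(m + 4)*(m + 2)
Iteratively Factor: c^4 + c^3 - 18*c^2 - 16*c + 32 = (c + 4)*(c^3 - 3*c^2 - 6*c + 8) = (c - 4)*(c + 4)*(c^2 + c - 2) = (c - 4)*(c - 1)*(c + 4)*(c + 2)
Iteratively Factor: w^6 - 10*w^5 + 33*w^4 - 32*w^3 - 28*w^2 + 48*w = (w - 2)*(w^5 - 8*w^4 + 17*w^3 + 2*w^2 - 24*w) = (w - 2)^2*(w^4 - 6*w^3 + 5*w^2 + 12*w) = (w - 4)*(w - 2)^2*(w^3 - 2*w^2 - 3*w) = (w - 4)*(w - 3)*(w - 2)^2*(w^2 + w) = w*(w - 4)*(w - 3)*(w - 2)^2*(w + 1)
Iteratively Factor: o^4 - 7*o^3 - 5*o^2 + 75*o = (o - 5)*(o^3 - 2*o^2 - 15*o) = (o - 5)^2*(o^2 + 3*o) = (o - 5)^2*(o + 3)*(o)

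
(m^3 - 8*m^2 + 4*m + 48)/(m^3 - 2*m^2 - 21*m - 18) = (m^2 - 2*m - 8)/(m^2 + 4*m + 3)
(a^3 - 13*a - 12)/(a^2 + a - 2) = (a^3 - 13*a - 12)/(a^2 + a - 2)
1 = 1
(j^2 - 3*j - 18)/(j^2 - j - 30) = (j + 3)/(j + 5)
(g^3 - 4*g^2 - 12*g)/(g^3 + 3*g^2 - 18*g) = (g^2 - 4*g - 12)/(g^2 + 3*g - 18)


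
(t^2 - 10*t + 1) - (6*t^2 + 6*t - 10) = -5*t^2 - 16*t + 11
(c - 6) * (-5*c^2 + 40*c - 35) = -5*c^3 + 70*c^2 - 275*c + 210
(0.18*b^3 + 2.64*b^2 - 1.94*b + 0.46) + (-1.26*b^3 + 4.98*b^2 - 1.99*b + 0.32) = -1.08*b^3 + 7.62*b^2 - 3.93*b + 0.78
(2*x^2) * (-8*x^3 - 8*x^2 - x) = -16*x^5 - 16*x^4 - 2*x^3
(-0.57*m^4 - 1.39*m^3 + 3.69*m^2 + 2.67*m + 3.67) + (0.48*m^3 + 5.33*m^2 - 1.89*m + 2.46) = -0.57*m^4 - 0.91*m^3 + 9.02*m^2 + 0.78*m + 6.13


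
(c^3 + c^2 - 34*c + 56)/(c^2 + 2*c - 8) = (c^2 + 3*c - 28)/(c + 4)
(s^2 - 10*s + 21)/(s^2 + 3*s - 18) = (s - 7)/(s + 6)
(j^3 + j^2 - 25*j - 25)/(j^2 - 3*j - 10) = (j^2 + 6*j + 5)/(j + 2)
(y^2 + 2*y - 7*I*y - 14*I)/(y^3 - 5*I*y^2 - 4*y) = (y^2 + y*(2 - 7*I) - 14*I)/(y*(y^2 - 5*I*y - 4))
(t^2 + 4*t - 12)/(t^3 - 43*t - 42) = (t - 2)/(t^2 - 6*t - 7)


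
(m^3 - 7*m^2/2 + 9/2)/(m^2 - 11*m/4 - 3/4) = 2*(2*m^2 - m - 3)/(4*m + 1)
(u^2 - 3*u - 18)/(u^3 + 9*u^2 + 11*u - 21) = (u - 6)/(u^2 + 6*u - 7)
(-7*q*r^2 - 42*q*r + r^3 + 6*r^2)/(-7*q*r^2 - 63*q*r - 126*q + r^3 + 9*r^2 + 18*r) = r/(r + 3)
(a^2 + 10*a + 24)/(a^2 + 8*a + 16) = (a + 6)/(a + 4)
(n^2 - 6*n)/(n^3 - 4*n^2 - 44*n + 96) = n*(n - 6)/(n^3 - 4*n^2 - 44*n + 96)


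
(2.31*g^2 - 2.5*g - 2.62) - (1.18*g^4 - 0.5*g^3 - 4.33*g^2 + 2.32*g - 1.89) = -1.18*g^4 + 0.5*g^3 + 6.64*g^2 - 4.82*g - 0.73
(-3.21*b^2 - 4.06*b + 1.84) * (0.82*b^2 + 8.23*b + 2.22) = -2.6322*b^4 - 29.7475*b^3 - 39.0312*b^2 + 6.13*b + 4.0848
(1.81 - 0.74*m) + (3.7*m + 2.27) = 2.96*m + 4.08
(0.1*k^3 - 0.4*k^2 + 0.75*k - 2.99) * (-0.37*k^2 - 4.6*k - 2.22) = -0.037*k^5 - 0.312*k^4 + 1.3405*k^3 - 1.4557*k^2 + 12.089*k + 6.6378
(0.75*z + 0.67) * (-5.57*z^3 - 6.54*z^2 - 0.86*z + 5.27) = -4.1775*z^4 - 8.6369*z^3 - 5.0268*z^2 + 3.3763*z + 3.5309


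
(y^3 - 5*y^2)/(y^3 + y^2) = (y - 5)/(y + 1)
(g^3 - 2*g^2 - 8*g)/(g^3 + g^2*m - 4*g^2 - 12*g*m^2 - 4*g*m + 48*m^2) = g*(g + 2)/(g^2 + g*m - 12*m^2)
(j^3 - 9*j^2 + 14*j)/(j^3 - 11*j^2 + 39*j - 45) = j*(j^2 - 9*j + 14)/(j^3 - 11*j^2 + 39*j - 45)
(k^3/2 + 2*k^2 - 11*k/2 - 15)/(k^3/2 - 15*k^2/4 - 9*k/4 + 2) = 2*(k^3 + 4*k^2 - 11*k - 30)/(2*k^3 - 15*k^2 - 9*k + 8)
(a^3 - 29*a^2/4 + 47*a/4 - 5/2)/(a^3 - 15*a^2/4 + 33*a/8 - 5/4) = 2*(4*a^2 - 21*a + 5)/(8*a^2 - 14*a + 5)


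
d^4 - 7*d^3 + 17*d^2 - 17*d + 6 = (d - 3)*(d - 2)*(d - 1)^2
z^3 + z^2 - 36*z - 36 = (z - 6)*(z + 1)*(z + 6)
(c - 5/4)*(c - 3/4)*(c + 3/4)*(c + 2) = c^4 + 3*c^3/4 - 49*c^2/16 - 27*c/64 + 45/32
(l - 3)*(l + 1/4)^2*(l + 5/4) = l^4 - 5*l^3/4 - 73*l^2/16 - 127*l/64 - 15/64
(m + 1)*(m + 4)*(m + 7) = m^3 + 12*m^2 + 39*m + 28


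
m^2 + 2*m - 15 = (m - 3)*(m + 5)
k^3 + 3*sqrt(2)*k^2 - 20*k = k*(k - 2*sqrt(2))*(k + 5*sqrt(2))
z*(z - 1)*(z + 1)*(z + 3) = z^4 + 3*z^3 - z^2 - 3*z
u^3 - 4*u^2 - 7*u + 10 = (u - 5)*(u - 1)*(u + 2)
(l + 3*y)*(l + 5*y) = l^2 + 8*l*y + 15*y^2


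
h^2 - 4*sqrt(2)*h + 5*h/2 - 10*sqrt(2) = (h + 5/2)*(h - 4*sqrt(2))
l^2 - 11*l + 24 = (l - 8)*(l - 3)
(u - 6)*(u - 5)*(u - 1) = u^3 - 12*u^2 + 41*u - 30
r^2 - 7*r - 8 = (r - 8)*(r + 1)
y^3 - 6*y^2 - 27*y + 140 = (y - 7)*(y - 4)*(y + 5)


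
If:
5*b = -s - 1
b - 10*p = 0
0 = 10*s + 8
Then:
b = -1/25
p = -1/250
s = -4/5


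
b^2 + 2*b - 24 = (b - 4)*(b + 6)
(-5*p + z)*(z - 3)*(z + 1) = -5*p*z^2 + 10*p*z + 15*p + z^3 - 2*z^2 - 3*z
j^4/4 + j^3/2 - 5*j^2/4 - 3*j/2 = j*(j/4 + 1/4)*(j - 2)*(j + 3)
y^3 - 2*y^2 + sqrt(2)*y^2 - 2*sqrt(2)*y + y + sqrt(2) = (y - 1)^2*(y + sqrt(2))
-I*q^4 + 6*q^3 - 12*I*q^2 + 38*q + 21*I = (q - 3*I)*(q + I)*(q + 7*I)*(-I*q + 1)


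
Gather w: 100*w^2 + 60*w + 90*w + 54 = 100*w^2 + 150*w + 54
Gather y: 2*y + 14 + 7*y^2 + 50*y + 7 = 7*y^2 + 52*y + 21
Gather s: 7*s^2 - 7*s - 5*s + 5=7*s^2 - 12*s + 5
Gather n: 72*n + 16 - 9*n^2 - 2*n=-9*n^2 + 70*n + 16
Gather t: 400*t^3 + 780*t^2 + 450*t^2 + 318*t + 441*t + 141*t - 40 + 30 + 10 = 400*t^3 + 1230*t^2 + 900*t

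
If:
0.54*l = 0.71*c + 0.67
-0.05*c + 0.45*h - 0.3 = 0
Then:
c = 0.76056338028169*l - 0.943661971830986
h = 0.0845070422535211*l + 0.561815336463224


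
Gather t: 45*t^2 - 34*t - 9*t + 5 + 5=45*t^2 - 43*t + 10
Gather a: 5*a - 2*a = 3*a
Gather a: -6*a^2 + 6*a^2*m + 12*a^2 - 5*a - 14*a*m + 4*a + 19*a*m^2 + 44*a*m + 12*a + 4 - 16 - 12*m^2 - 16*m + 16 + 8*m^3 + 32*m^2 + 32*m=a^2*(6*m + 6) + a*(19*m^2 + 30*m + 11) + 8*m^3 + 20*m^2 + 16*m + 4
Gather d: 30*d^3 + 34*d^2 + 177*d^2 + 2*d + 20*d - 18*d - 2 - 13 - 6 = 30*d^3 + 211*d^2 + 4*d - 21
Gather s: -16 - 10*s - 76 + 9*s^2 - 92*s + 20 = 9*s^2 - 102*s - 72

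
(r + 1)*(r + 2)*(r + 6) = r^3 + 9*r^2 + 20*r + 12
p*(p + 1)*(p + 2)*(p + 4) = p^4 + 7*p^3 + 14*p^2 + 8*p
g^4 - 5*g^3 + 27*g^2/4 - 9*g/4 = g*(g - 3)*(g - 3/2)*(g - 1/2)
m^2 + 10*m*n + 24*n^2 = (m + 4*n)*(m + 6*n)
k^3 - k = k*(k - 1)*(k + 1)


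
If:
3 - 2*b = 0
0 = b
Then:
No Solution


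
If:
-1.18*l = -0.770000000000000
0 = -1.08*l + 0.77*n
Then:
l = 0.65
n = 0.92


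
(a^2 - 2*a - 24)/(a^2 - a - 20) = (a - 6)/(a - 5)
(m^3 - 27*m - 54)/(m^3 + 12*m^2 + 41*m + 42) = (m^2 - 3*m - 18)/(m^2 + 9*m + 14)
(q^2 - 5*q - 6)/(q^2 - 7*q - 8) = (q - 6)/(q - 8)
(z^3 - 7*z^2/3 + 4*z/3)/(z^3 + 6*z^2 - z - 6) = z*(3*z - 4)/(3*(z^2 + 7*z + 6))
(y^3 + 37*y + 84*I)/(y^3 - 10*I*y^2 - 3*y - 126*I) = (y + 4*I)/(y - 6*I)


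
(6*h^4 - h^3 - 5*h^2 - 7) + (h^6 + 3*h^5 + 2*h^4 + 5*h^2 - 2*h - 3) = h^6 + 3*h^5 + 8*h^4 - h^3 - 2*h - 10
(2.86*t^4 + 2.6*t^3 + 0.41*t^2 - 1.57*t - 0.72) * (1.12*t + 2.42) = 3.2032*t^5 + 9.8332*t^4 + 6.7512*t^3 - 0.7662*t^2 - 4.6058*t - 1.7424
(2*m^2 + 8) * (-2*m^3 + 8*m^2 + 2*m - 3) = -4*m^5 + 16*m^4 - 12*m^3 + 58*m^2 + 16*m - 24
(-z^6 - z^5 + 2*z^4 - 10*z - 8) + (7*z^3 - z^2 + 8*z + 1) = -z^6 - z^5 + 2*z^4 + 7*z^3 - z^2 - 2*z - 7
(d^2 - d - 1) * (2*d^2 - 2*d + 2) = 2*d^4 - 4*d^3 + 2*d^2 - 2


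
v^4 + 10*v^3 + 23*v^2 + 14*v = v*(v + 1)*(v + 2)*(v + 7)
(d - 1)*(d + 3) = d^2 + 2*d - 3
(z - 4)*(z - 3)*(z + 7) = z^3 - 37*z + 84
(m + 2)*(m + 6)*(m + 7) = m^3 + 15*m^2 + 68*m + 84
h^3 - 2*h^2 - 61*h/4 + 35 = (h - 7/2)*(h - 5/2)*(h + 4)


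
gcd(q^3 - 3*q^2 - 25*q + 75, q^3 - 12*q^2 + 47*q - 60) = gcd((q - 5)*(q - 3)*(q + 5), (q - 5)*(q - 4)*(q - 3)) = q^2 - 8*q + 15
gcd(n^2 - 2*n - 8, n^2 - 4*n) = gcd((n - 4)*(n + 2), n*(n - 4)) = n - 4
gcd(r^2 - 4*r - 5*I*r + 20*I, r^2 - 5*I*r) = r - 5*I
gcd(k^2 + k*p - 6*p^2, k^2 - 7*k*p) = 1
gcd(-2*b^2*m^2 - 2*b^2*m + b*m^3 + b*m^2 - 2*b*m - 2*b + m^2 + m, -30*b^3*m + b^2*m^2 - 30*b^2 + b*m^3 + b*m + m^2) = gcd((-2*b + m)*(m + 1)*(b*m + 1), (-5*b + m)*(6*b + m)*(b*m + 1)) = b*m + 1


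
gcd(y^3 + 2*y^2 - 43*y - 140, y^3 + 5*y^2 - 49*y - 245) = y^2 - 2*y - 35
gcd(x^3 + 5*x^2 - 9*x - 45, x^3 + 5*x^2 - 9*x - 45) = x^3 + 5*x^2 - 9*x - 45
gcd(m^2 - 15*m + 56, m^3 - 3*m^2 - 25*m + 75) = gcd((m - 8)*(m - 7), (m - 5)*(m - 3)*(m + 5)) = 1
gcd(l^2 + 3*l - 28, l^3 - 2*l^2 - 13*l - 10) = 1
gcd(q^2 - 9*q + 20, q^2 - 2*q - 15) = q - 5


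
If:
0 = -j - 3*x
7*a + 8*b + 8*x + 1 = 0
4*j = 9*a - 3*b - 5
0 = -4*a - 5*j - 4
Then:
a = 1/25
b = -164/375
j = -104/125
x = 104/375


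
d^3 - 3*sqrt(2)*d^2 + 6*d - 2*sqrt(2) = (d - sqrt(2))^3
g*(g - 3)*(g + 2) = g^3 - g^2 - 6*g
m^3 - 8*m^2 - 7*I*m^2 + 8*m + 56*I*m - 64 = (m - 8)*(m - 8*I)*(m + I)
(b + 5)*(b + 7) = b^2 + 12*b + 35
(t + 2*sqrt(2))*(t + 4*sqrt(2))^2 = t^3 + 10*sqrt(2)*t^2 + 64*t + 64*sqrt(2)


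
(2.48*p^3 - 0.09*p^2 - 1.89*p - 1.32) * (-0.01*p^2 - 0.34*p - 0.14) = -0.0248*p^5 - 0.8423*p^4 - 0.2977*p^3 + 0.6684*p^2 + 0.7134*p + 0.1848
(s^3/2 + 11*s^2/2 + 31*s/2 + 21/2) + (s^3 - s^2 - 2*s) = 3*s^3/2 + 9*s^2/2 + 27*s/2 + 21/2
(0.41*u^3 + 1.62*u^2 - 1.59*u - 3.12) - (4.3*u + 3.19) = 0.41*u^3 + 1.62*u^2 - 5.89*u - 6.31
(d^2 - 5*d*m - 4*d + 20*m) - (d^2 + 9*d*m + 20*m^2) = -14*d*m - 4*d - 20*m^2 + 20*m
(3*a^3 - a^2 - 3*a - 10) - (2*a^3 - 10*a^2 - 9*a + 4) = a^3 + 9*a^2 + 6*a - 14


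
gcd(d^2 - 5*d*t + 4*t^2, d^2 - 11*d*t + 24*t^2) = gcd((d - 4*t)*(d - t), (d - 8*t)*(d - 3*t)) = 1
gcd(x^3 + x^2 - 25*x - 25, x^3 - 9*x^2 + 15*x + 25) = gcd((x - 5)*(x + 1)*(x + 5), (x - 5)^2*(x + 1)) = x^2 - 4*x - 5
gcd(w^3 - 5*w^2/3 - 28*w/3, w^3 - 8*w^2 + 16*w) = w^2 - 4*w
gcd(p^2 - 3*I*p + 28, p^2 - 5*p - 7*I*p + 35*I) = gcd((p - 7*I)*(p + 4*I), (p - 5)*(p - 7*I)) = p - 7*I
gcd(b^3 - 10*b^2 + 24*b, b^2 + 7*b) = b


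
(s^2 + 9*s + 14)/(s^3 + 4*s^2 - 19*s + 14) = (s + 2)/(s^2 - 3*s + 2)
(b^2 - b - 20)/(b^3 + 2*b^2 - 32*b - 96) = (b - 5)/(b^2 - 2*b - 24)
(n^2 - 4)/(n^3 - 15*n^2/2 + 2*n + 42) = 2*(n - 2)/(2*n^2 - 19*n + 42)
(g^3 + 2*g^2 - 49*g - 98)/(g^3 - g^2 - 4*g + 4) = (g^2 - 49)/(g^2 - 3*g + 2)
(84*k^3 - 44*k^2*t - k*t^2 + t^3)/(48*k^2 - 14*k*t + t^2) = (-14*k^2 + 5*k*t + t^2)/(-8*k + t)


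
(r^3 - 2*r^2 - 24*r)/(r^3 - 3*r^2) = (r^2 - 2*r - 24)/(r*(r - 3))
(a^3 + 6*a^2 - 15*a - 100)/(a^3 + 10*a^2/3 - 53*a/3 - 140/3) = 3*(a + 5)/(3*a + 7)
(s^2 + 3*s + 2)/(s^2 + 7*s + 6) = (s + 2)/(s + 6)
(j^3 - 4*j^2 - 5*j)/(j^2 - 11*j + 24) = j*(j^2 - 4*j - 5)/(j^2 - 11*j + 24)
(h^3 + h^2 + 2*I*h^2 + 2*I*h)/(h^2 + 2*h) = (h^2 + h + 2*I*h + 2*I)/(h + 2)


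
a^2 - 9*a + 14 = (a - 7)*(a - 2)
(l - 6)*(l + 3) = l^2 - 3*l - 18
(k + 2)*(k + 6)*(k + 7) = k^3 + 15*k^2 + 68*k + 84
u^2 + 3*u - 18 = (u - 3)*(u + 6)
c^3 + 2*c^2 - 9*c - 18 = (c - 3)*(c + 2)*(c + 3)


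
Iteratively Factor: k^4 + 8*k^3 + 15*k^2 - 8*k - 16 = (k + 4)*(k^3 + 4*k^2 - k - 4) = (k + 1)*(k + 4)*(k^2 + 3*k - 4) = (k - 1)*(k + 1)*(k + 4)*(k + 4)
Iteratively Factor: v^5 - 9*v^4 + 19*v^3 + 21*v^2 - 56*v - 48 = (v + 1)*(v^4 - 10*v^3 + 29*v^2 - 8*v - 48) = (v + 1)^2*(v^3 - 11*v^2 + 40*v - 48) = (v - 4)*(v + 1)^2*(v^2 - 7*v + 12) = (v - 4)^2*(v + 1)^2*(v - 3)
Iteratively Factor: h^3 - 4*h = (h - 2)*(h^2 + 2*h) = h*(h - 2)*(h + 2)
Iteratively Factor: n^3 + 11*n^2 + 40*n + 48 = (n + 3)*(n^2 + 8*n + 16) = (n + 3)*(n + 4)*(n + 4)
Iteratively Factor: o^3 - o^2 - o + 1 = (o + 1)*(o^2 - 2*o + 1) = (o - 1)*(o + 1)*(o - 1)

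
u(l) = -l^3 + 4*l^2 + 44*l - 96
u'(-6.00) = -112.00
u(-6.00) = 0.00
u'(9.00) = -127.00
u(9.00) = -105.00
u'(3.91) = 29.42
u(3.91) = 77.42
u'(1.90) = 48.37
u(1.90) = -4.82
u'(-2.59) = 3.16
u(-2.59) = -165.75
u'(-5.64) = -96.55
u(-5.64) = -37.52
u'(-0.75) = 36.31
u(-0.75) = -126.33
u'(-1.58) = 23.87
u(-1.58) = -151.59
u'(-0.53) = 38.92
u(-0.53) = -118.05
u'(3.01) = 40.90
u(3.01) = 45.41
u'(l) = -3*l^2 + 8*l + 44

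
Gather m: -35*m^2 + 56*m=-35*m^2 + 56*m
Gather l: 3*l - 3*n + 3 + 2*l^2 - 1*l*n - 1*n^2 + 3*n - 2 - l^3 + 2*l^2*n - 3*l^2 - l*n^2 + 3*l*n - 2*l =-l^3 + l^2*(2*n - 1) + l*(-n^2 + 2*n + 1) - n^2 + 1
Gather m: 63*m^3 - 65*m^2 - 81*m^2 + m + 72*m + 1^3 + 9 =63*m^3 - 146*m^2 + 73*m + 10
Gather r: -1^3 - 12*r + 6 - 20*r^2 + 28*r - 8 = -20*r^2 + 16*r - 3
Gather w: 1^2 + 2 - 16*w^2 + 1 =4 - 16*w^2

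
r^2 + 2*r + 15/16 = (r + 3/4)*(r + 5/4)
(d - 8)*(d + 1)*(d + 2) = d^3 - 5*d^2 - 22*d - 16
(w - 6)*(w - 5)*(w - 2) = w^3 - 13*w^2 + 52*w - 60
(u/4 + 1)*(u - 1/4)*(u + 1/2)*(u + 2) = u^4/4 + 25*u^3/16 + 75*u^2/32 + 5*u/16 - 1/4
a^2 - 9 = (a - 3)*(a + 3)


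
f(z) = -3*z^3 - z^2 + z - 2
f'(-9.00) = -710.00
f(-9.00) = 2095.00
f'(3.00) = -86.00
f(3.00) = -89.00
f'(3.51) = -116.90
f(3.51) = -140.54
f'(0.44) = -1.62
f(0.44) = -2.01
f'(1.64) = -26.49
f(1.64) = -16.28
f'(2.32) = -52.08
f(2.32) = -42.52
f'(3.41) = -110.47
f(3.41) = -129.17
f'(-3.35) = -93.30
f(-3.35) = 96.21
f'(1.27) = -16.06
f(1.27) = -8.49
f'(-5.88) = -298.41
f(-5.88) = 567.44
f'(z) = -9*z^2 - 2*z + 1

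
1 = 1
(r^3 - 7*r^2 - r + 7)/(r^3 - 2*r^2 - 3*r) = (r^2 - 8*r + 7)/(r*(r - 3))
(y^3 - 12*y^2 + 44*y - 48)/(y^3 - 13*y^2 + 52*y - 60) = (y - 4)/(y - 5)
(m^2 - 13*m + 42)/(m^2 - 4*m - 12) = (m - 7)/(m + 2)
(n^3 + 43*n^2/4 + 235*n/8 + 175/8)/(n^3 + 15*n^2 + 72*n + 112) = (8*n^2 + 30*n + 25)/(8*(n^2 + 8*n + 16))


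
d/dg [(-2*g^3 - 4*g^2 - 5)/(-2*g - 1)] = 2*(4*g^3 + 7*g^2 + 4*g - 5)/(4*g^2 + 4*g + 1)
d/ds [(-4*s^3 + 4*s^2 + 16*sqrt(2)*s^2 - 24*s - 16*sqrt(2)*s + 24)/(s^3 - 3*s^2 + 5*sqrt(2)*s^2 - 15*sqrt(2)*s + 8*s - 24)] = 4*(-9*sqrt(2)*s^4 + 2*s^4 - 4*s^3 + 38*sqrt(2)*s^3 - 36*s^2 + 35*sqrt(2)*s^2 - 252*sqrt(2)*s - 12*s + 96 + 186*sqrt(2))/(s^6 - 6*s^5 + 10*sqrt(2)*s^5 - 60*sqrt(2)*s^4 + 75*s^4 - 396*s^3 + 170*sqrt(2)*s^3 - 480*sqrt(2)*s^2 + 658*s^2 - 384*s + 720*sqrt(2)*s + 576)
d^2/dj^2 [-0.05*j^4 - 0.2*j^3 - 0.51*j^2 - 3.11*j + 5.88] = -0.6*j^2 - 1.2*j - 1.02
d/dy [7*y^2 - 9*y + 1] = 14*y - 9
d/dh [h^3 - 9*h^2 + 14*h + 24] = 3*h^2 - 18*h + 14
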